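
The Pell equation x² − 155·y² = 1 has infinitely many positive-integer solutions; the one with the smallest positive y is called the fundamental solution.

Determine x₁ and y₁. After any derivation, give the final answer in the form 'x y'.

d=155: √d = [12; 2,4,2,24] (ℓ=4, even), read p_3/q_3
k=0  a_k=12  p_k/q_k = 12/1
k=1  a_k=2  p_k/q_k = 25/2
k=2  a_k=4  p_k/q_k = 112/9
k=3  a_k=2  p_k/q_k = 249/20
→ (249, 20).  Check: 249²=62001, 155·20²=62000, difference 1.

249 20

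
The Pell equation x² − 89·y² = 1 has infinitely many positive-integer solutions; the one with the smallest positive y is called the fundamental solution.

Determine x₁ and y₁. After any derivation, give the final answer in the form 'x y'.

√89 = [9; 2,3,3,2,18, …], period ℓ=5 (odd) → k=9
a_0=9:  p_0=9·1+0=9,  q_0=9·0+1=1
…
a_3=3:  p_3=3·66+19=217,  q_3=3·7+2=23
…
a_5=18:  p_5=18·500+217=9217,  q_5=18·53+23=977
a_6=2:  p_6=2·9217+500=18934,  q_6=2·977+53=2007
a_7=3:  p_7=3·18934+9217=66019,  q_7=3·2007+977=6998
a_8=3:  p_8=3·66019+18934=216991,  q_8=3·6998+2007=23001
a_9=2:  p_9=2·216991+66019=500001,  q_9=2·23001+6998=53000
→ (500001, 53000).  Check: 500001²=250001000001, 89·53000²=250001000000, difference 1.

500001 53000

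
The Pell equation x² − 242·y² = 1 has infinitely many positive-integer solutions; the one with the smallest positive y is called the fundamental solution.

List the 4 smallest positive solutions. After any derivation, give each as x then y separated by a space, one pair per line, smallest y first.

√242 → a₀=15, period (1,1,3,1,14,1,3,1,1,30); ℓ=10 even so k=9
k=0  a_k=15  p_k/q_k = 15/1
k=1  a_k=1  p_k/q_k = 16/1
k=2  a_k=1  p_k/q_k = 31/2
k=3  a_k=3  p_k/q_k = 109/7
k=4  a_k=1  p_k/q_k = 140/9
k=5  a_k=14  p_k/q_k = 2069/133
k=6  a_k=1  p_k/q_k = 2209/142
…
k=8  a_k=1  p_k/q_k = 10905/701
k=9  a_k=1  p_k/q_k = 19601/1260
fundamental: x₁=19601, y₁=1260  (since 384199201 − 242·1587600 = 1)
k=2:  x_2 = 19601·19601+242·1260·1260 = 768398401,  y_2 = 19601·1260+1260·19601 = 49394520
k=3:  x_3 = 19601·768398401+242·1260·49394520 = 30122754096401,  y_3 = 19601·49394520+1260·768398401 = 1936363971780
k=4:  x_4 = 19601·30122754096401+242·1260·1936363971780 = 1180872205318713601,  y_4 = 19601·1936363971780+1260·30122754096401 = 75909340372325040

19601 1260
768398401 49394520
30122754096401 1936363971780
1180872205318713601 75909340372325040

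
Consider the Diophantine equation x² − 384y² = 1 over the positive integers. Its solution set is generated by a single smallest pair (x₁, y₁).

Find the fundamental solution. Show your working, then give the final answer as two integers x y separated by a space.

[19; 1,1,2,9,2,1,1,38] for √384; ℓ=8 ⇒ convergent index 7
i=0: a=19 ⇒ p=19, q=1
…
i=3: a=2 ⇒ p=98, q=5
i=4: a=9 ⇒ p=921, q=47
i=5: a=2 ⇒ p=1940, q=99
i=6: a=1 ⇒ p=2861, q=146
i=7: a=1 ⇒ p=4801, q=245
(x₁, y₁) = (4801, 245);  4801² − 384·245² = 1 ✓

4801 245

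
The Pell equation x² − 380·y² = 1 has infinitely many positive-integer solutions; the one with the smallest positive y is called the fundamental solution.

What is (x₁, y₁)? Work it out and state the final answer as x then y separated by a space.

39 2

√380 = [19; 2,38, …], period ℓ=2 (even) → k=1
step 0: (19, 1)  from 19·(1,0) + (0,1)
step 1: (39, 2)  from 2·(19,1) + (1,0)
→ (39, 2).  Check: 39²=1521, 380·2²=1520, difference 1.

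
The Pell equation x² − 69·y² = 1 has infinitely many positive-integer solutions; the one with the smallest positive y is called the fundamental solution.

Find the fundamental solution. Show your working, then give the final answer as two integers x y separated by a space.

7775 936

[8; 3,3,1,4,1,3,3,16] for √69; ℓ=8 ⇒ convergent index 7
i=0: a=8 ⇒ p=8, q=1
…
i=4: a=4 ⇒ p=515, q=62
…
i=6: a=3 ⇒ p=2384, q=287
i=7: a=3 ⇒ p=7775, q=936
→ (7775, 936).  Check: 7775²=60450625, 69·936²=60450624, difference 1.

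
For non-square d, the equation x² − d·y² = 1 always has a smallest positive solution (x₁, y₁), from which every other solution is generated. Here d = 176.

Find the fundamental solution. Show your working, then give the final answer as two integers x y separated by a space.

199 15

√176 → a₀=13, period (3,1,3,26); ℓ=4 even so k=3
k=0  a_k=13  p_k/q_k = 13/1
k=1  a_k=3  p_k/q_k = 40/3
k=2  a_k=1  p_k/q_k = 53/4
k=3  a_k=3  p_k/q_k = 199/15
(x₁, y₁) = (199, 15);  199² − 176·15² = 1 ✓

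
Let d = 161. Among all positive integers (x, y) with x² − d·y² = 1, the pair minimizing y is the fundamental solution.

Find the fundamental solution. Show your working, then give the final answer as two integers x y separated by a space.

[12; 1,2,4,1,2,1,4,2,1,24] for √161; ℓ=10 ⇒ convergent index 9
step 0: (12, 1)  from 12·(1,0) + (0,1)
…
step 4: (203, 16)  from 1·(165,13) + (38,3)
step 5: (571, 45)  from 2·(203,16) + (165,13)
…
step 7: (3667, 289)  from 4·(774,61) + (571,45)
step 8: (8108, 639)  from 2·(3667,289) + (774,61)
step 9: (11775, 928)  from 1·(8108,639) + (3667,289)
fundamental: x₁=11775, y₁=928  (since 138650625 − 161·861184 = 1)

11775 928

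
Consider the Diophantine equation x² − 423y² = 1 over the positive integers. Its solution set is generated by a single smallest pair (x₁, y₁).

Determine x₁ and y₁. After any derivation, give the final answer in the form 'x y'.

√423 = [20; 1,1,3,4,3,1,1,40, …], period ℓ=8 (even) → k=7
step 0: (20, 1)  from 20·(1,0) + (0,1)
step 1: (21, 1)  from 1·(20,1) + (1,0)
step 2: (41, 2)  from 1·(21,1) + (20,1)
…
step 5: (1995, 97)  from 3·(617,30) + (144,7)
step 6: (2612, 127)  from 1·(1995,97) + (617,30)
step 7: (4607, 224)  from 1·(2612,127) + (1995,97)
fundamental: x₁=4607, y₁=224  (since 21224449 − 423·50176 = 1)

4607 224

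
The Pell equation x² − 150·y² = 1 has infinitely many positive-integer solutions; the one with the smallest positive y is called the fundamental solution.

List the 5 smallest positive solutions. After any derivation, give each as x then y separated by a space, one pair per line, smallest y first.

49 4
4801 392
470449 38412
46099201 3763984
4517251249 368832020

d=150: √d = [12; 4,24] (ℓ=2, even), read p_1/q_1
a_0=12:  p_0=12·1+0=12,  q_0=12·0+1=1
a_1=4:  p_1=4·12+1=49,  q_1=4·1+0=4
→ (49, 4).  Check: 49²=2401, 150·4²=2400, difference 1.
(x_2, y_2) = (49·49 + 150·4·4, 49·4 + 4·49) = (4801, 392)
(x_3, y_3) = (49·4801 + 150·4·392, 49·392 + 4·4801) = (470449, 38412)
(x_4, y_4) = (49·470449 + 150·4·38412, 49·38412 + 4·470449) = (46099201, 3763984)
(x_5, y_5) = (49·46099201 + 150·4·3763984, 49·3763984 + 4·46099201) = (4517251249, 368832020)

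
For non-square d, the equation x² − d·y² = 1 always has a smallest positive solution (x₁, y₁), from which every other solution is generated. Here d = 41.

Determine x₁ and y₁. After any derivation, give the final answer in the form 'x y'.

d=41: √d = [6; 2,2,12] (ℓ=3, odd), read p_5/q_5
i=0: a=6 ⇒ p=6, q=1
i=1: a=2 ⇒ p=13, q=2
…
i=3: a=12 ⇒ p=397, q=62
i=4: a=2 ⇒ p=826, q=129
i=5: a=2 ⇒ p=2049, q=320
fundamental: x₁=2049, y₁=320  (since 4198401 − 41·102400 = 1)

2049 320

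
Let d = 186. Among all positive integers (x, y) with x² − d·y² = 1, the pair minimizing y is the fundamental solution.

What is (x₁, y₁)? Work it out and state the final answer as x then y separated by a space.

7501 550

[13; 1,1,1,3,4,3,1,1,1,26] for √186; ℓ=10 ⇒ convergent index 9
k=0  a_k=13  p_k/q_k = 13/1
…
k=2  a_k=1  p_k/q_k = 27/2
k=3  a_k=1  p_k/q_k = 41/3
k=4  a_k=3  p_k/q_k = 150/11
…
k=6  a_k=3  p_k/q_k = 2073/152
k=7  a_k=1  p_k/q_k = 2714/199
k=8  a_k=1  p_k/q_k = 4787/351
k=9  a_k=1  p_k/q_k = 7501/550
→ (7501, 550).  Check: 7501²=56265001, 186·550²=56265000, difference 1.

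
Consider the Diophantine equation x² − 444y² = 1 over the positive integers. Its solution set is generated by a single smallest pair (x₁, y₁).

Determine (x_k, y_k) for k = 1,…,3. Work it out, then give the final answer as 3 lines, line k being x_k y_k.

295 14
174049 8260
102688615 4873386

√444 → a₀=21, period (14,42); ℓ=2 even so k=1
i=0: a=21 ⇒ p=21, q=1
i=1: a=14 ⇒ p=295, q=14
→ (295, 14).  Check: 295²=87025, 444·14²=87024, difference 1.
n=2: (295,14)∘(295,14) = (295·295+444·14·14, 295·14+14·295) = (174049,8260)
n=3: (174049,8260)∘(295,14) = (295·174049+444·14·8260, 295·8260+14·174049) = (102688615,4873386)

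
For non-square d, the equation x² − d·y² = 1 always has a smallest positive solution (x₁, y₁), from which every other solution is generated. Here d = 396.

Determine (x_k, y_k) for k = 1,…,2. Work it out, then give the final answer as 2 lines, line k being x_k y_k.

√396 = [19; 1,8,1,38, …], period ℓ=4 (even) → k=3
a_0=19:  p_0=19·1+0=19,  q_0=19·0+1=1
a_1=1:  p_1=1·19+1=20,  q_1=1·1+0=1
a_2=8:  p_2=8·20+19=179,  q_2=8·1+1=9
a_3=1:  p_3=1·179+20=199,  q_3=1·9+1=10
(x₁, y₁) = (199, 10);  199² − 396·10² = 1 ✓
(199+10√396)^2 = 79201 + 3980√396

199 10
79201 3980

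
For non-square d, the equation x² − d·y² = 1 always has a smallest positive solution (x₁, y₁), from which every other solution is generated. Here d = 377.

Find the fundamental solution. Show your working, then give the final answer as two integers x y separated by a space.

[19; 2,2,2,38] for √377; ℓ=4 ⇒ convergent index 3
k=0  a_k=19  p_k/q_k = 19/1
…
k=2  a_k=2  p_k/q_k = 97/5
k=3  a_k=2  p_k/q_k = 233/12
fundamental: x₁=233, y₁=12  (since 54289 − 377·144 = 1)

233 12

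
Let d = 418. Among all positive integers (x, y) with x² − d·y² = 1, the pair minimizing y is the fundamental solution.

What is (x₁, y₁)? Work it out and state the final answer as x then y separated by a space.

√418 = [20; 2,4,20,4,2,40, …], period ℓ=6 (even) → k=5
step 0: (20, 1)  from 20·(1,0) + (0,1)
step 1: (41, 2)  from 2·(20,1) + (1,0)
…
step 4: (15068, 737)  from 4·(3721,182) + (184,9)
step 5: (33857, 1656)  from 2·(15068,737) + (3721,182)
→ (33857, 1656).  Check: 33857²=1146296449, 418·1656²=1146296448, difference 1.

33857 1656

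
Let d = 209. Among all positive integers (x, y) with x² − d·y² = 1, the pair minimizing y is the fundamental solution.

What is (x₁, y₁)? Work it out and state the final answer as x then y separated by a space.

√209 = [14; 2,5,3,2,3,5,2,28, …], period ℓ=8 (even) → k=7
k=0  a_k=14  p_k/q_k = 14/1
…
k=2  a_k=5  p_k/q_k = 159/11
k=3  a_k=3  p_k/q_k = 506/35
k=4  a_k=2  p_k/q_k = 1171/81
k=5  a_k=3  p_k/q_k = 4019/278
k=6  a_k=5  p_k/q_k = 21266/1471
k=7  a_k=2  p_k/q_k = 46551/3220
(x₁, y₁) = (46551, 3220);  46551² − 209·3220² = 1 ✓

46551 3220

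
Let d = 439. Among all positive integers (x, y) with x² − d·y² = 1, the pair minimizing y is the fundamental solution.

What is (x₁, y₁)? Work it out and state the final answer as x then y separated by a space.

440 21

√439 → a₀=20, period (1,19,1,40); ℓ=4 even so k=3
a_0=20:  p_0=20·1+0=20,  q_0=20·0+1=1
…
a_2=19:  p_2=19·21+20=419,  q_2=19·1+1=20
a_3=1:  p_3=1·419+21=440,  q_3=1·20+1=21
(x₁, y₁) = (440, 21);  440² − 439·21² = 1 ✓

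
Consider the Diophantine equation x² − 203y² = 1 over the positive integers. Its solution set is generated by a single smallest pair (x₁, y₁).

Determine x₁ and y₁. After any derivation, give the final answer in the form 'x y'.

57 4

√203 = [14; 4,28, …], period ℓ=2 (even) → k=1
step 0: (14, 1)  from 14·(1,0) + (0,1)
step 1: (57, 4)  from 4·(14,1) + (1,0)
fundamental: x₁=57, y₁=4  (since 3249 − 203·16 = 1)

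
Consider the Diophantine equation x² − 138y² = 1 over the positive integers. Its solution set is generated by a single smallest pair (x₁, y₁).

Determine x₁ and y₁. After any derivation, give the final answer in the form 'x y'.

47 4

[11; 1,2,1,22] for √138; ℓ=4 ⇒ convergent index 3
a_0=11:  p_0=11·1+0=11,  q_0=11·0+1=1
…
a_2=2:  p_2=2·12+11=35,  q_2=2·1+1=3
a_3=1:  p_3=1·35+12=47,  q_3=1·3+1=4
→ (47, 4).  Check: 47²=2209, 138·4²=2208, difference 1.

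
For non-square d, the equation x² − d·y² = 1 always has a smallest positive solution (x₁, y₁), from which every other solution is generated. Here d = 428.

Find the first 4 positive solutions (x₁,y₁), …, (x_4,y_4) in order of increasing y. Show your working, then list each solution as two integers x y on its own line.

d=428: √d = [20; 1,2,4,1,5,10,5,1,4,2,1,40] (ℓ=12, even), read p_11/q_11
a_0=20:  p_0=20·1+0=20,  q_0=20·0+1=1
…
a_5=5:  p_5=5·331+269=1924,  q_5=5·16+13=93
…
a_7=5:  p_7=5·19571+1924=99779,  q_7=5·946+93=4823
…
a_9=4:  p_9=4·119350+99779=577179,  q_9=4·5769+4823=27899
a_10=2:  p_10=2·577179+119350=1273708,  q_10=2·27899+5769=61567
a_11=1:  p_11=1·1273708+577179=1850887,  q_11=1·61567+27899=89466
fundamental: x₁=1850887, y₁=89466  (since 3425782686769 − 428·8004165156 = 1)
n=2: (1850887,89466)∘(1850887,89466) = (1850887·1850887+428·89466·89466, 1850887·89466+89466·1850887) = (6851565373537,331182912684)
n=3: (6851565373537,331182912684)∘(1850887,89466) = (1850887·6851565373537+428·89466·331182912684, 1850887·331182912684+89466·6851565373537) = (25362946559057703751,1225964295417811950)
n=4: (25362946559057703751,1225964295417811950)∘(1850887,89466) = (1850887·25362946559057703751+428·89466·1225964295417811950, 1850887·1225964295417811950+89466·25362946559057703751) = (93887896135702420679780737,4538242753705644230486616)

1850887 89466
6851565373537 331182912684
25362946559057703751 1225964295417811950
93887896135702420679780737 4538242753705644230486616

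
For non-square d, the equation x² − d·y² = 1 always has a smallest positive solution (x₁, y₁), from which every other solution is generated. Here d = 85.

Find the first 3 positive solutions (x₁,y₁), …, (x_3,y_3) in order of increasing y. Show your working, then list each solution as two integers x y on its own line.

285769 30996
163327842721 17715391848
93348068572789129 10125019625991228

d=85: √d = [9; 4,1,1,4,18] (ℓ=5, odd), read p_9/q_9
i=0: a=9 ⇒ p=9, q=1
…
i=2: a=1 ⇒ p=46, q=5
…
i=6: a=4 ⇒ p=27926, q=3029
i=7: a=1 ⇒ p=34813, q=3776
i=8: a=1 ⇒ p=62739, q=6805
i=9: a=4 ⇒ p=285769, q=30996
fundamental: x₁=285769, y₁=30996  (since 81663921361 − 85·960752016 = 1)
k=2:  x_2 = 285769·285769+85·30996·30996 = 163327842721,  y_2 = 285769·30996+30996·285769 = 17715391848
k=3:  x_3 = 285769·163327842721+85·30996·17715391848 = 93348068572789129,  y_3 = 285769·17715391848+30996·163327842721 = 10125019625991228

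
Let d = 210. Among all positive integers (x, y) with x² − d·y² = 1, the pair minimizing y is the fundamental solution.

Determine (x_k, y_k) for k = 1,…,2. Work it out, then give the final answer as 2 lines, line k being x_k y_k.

√210 → a₀=14, period (2,28); ℓ=2 even so k=1
i=0: a=14 ⇒ p=14, q=1
i=1: a=2 ⇒ p=29, q=2
→ (29, 2).  Check: 29²=841, 210·2²=840, difference 1.
(x_2, y_2) = (29·29 + 210·2·2, 29·2 + 2·29) = (1681, 116)

29 2
1681 116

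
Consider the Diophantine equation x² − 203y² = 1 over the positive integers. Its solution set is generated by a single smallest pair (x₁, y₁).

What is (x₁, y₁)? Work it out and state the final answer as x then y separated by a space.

57 4

√203 → a₀=14, period (4,28); ℓ=2 even so k=1
k=0  a_k=14  p_k/q_k = 14/1
k=1  a_k=4  p_k/q_k = 57/4
fundamental: x₁=57, y₁=4  (since 3249 − 203·16 = 1)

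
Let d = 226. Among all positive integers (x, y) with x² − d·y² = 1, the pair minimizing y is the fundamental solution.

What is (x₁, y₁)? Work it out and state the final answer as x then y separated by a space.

[15; 30] for √226; ℓ=1 ⇒ convergent index 1
step 0: (15, 1)  from 15·(1,0) + (0,1)
step 1: (451, 30)  from 30·(15,1) + (1,0)
fundamental: x₁=451, y₁=30  (since 203401 − 226·900 = 1)

451 30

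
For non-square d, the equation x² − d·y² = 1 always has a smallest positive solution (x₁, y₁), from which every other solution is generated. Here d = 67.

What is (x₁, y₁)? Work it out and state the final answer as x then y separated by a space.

√67 = [8; 5,2,1,1,7,1,1,2,5,16, …], period ℓ=10 (even) → k=9
i=0: a=8 ⇒ p=8, q=1
…
i=2: a=2 ⇒ p=90, q=11
i=3: a=1 ⇒ p=131, q=16
…
i=5: a=7 ⇒ p=1678, q=205
i=6: a=1 ⇒ p=1899, q=232
…
i=8: a=2 ⇒ p=9053, q=1106
i=9: a=5 ⇒ p=48842, q=5967
→ (48842, 5967).  Check: 48842²=2385540964, 67·5967²=2385540963, difference 1.

48842 5967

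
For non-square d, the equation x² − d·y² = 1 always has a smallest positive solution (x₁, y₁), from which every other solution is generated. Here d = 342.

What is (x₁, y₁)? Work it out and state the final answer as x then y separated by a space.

√342 = [18; 2,36, …], period ℓ=2 (even) → k=1
k=0  a_k=18  p_k/q_k = 18/1
k=1  a_k=2  p_k/q_k = 37/2
→ (37, 2).  Check: 37²=1369, 342·2²=1368, difference 1.

37 2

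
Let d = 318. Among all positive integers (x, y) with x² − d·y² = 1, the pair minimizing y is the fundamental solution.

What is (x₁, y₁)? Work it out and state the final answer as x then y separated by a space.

107 6

[17; 1,4,1,34] for √318; ℓ=4 ⇒ convergent index 3
step 0: (17, 1)  from 17·(1,0) + (0,1)
step 1: (18, 1)  from 1·(17,1) + (1,0)
step 2: (89, 5)  from 4·(18,1) + (17,1)
step 3: (107, 6)  from 1·(89,5) + (18,1)
fundamental: x₁=107, y₁=6  (since 11449 − 318·36 = 1)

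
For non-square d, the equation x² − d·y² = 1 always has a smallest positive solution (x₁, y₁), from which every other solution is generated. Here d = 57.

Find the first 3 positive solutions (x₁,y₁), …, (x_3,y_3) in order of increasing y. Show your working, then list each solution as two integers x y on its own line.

[7; 1,1,4,1,1,14] for √57; ℓ=6 ⇒ convergent index 5
step 0: (7, 1)  from 7·(1,0) + (0,1)
…
step 4: (83, 11)  from 1·(68,9) + (15,2)
step 5: (151, 20)  from 1·(83,11) + (68,9)
→ (151, 20).  Check: 151²=22801, 57·20²=22800, difference 1.
(x_2, y_2) = (151·151 + 57·20·20, 151·20 + 20·151) = (45601, 6040)
(x_3, y_3) = (151·45601 + 57·20·6040, 151·6040 + 20·45601) = (13771351, 1824060)

151 20
45601 6040
13771351 1824060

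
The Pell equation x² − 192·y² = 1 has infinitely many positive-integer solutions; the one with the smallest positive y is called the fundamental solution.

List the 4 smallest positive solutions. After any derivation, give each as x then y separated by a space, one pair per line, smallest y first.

√192 = [13; 1,5,1,26, …], period ℓ=4 (even) → k=3
i=0: a=13 ⇒ p=13, q=1
…
i=2: a=5 ⇒ p=83, q=6
i=3: a=1 ⇒ p=97, q=7
fundamental: x₁=97, y₁=7  (since 9409 − 192·49 = 1)
(x_2, y_2) = (97·97 + 192·7·7, 97·7 + 7·97) = (18817, 1358)
(x_3, y_3) = (97·18817 + 192·7·1358, 97·1358 + 7·18817) = (3650401, 263445)
(x_4, y_4) = (97·3650401 + 192·7·263445, 97·263445 + 7·3650401) = (708158977, 51106972)

97 7
18817 1358
3650401 263445
708158977 51106972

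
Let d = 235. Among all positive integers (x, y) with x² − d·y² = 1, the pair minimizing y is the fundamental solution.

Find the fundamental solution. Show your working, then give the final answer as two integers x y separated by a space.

√235 → a₀=15, period (3,30); ℓ=2 even so k=1
i=0: a=15 ⇒ p=15, q=1
i=1: a=3 ⇒ p=46, q=3
fundamental: x₁=46, y₁=3  (since 2116 − 235·9 = 1)

46 3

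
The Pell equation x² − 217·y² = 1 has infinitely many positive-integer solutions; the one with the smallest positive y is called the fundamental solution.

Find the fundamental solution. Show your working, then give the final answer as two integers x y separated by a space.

3844063 260952

d=217: √d = [14; 1,2,1,2,1,…,2,1,28] (ℓ=16, even), read p_15/q_15
step 0: (14, 1)  from 14·(1,0) + (0,1)
step 1: (15, 1)  from 1·(14,1) + (1,0)
step 2: (44, 3)  from 2·(15,1) + (14,1)
step 3: (59, 4)  from 1·(44,3) + (15,1)
step 4: (162, 11)  from 2·(59,4) + (44,3)
step 5: (221, 15)  from 1·(162,11) + (59,4)
step 6: (383, 26)  from 1·(221,15) + (162,11)
step 7: (3668, 249)  from 9·(383,26) + (221,15)
step 8: (15055, 1022)  from 4·(3668,249) + (383,26)
…
step 10: (154218, 10469)  from 1·(139163,9447) + (15055,1022)
step 11: (293381, 19916)  from 1·(154218,10469) + (139163,9447)
…
step 14: (2809702, 190735)  from 2·(1034361,70217) + (740980,50301)
step 15: (3844063, 260952)  from 1·(2809702,190735) + (1034361,70217)
→ (3844063, 260952).  Check: 3844063²=14776820347969, 217·260952²=14776820347968, difference 1.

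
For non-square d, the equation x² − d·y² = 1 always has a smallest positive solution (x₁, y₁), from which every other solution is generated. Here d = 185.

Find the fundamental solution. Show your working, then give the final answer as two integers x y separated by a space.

√185 → a₀=13, period (1,1,1,1,26); ℓ=5 odd so k=9
i=0: a=13 ⇒ p=13, q=1
…
i=2: a=1 ⇒ p=27, q=2
i=3: a=1 ⇒ p=41, q=3
…
i=6: a=1 ⇒ p=1877, q=138
…
i=8: a=1 ⇒ p=5563, q=409
i=9: a=1 ⇒ p=9249, q=680
(x₁, y₁) = (9249, 680);  9249² − 185·680² = 1 ✓

9249 680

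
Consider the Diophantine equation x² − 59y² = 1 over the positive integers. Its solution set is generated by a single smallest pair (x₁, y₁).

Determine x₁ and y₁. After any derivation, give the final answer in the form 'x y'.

530 69

[7; 1,2,7,2,1,14] for √59; ℓ=6 ⇒ convergent index 5
i=0: a=7 ⇒ p=7, q=1
i=1: a=1 ⇒ p=8, q=1
i=2: a=2 ⇒ p=23, q=3
…
i=4: a=2 ⇒ p=361, q=47
i=5: a=1 ⇒ p=530, q=69
→ (530, 69).  Check: 530²=280900, 59·69²=280899, difference 1.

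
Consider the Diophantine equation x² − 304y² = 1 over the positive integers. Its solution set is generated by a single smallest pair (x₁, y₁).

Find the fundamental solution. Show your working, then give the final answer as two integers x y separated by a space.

57799 3315

d=304: √d = [17; 2,3,2,1,1,1,1,1,2,3,2,34] (ℓ=12, even), read p_11/q_11
step 0: (17, 1)  from 17·(1,0) + (0,1)
…
step 2: (122, 7)  from 3·(35,2) + (17,1)
step 3: (279, 16)  from 2·(122,7) + (35,2)
…
step 5: (680, 39)  from 1·(401,23) + (279,16)
…
step 8: (2842, 163)  from 1·(1761,101) + (1081,62)
step 9: (7445, 427)  from 2·(2842,163) + (1761,101)
step 10: (25177, 1444)  from 3·(7445,427) + (2842,163)
step 11: (57799, 3315)  from 2·(25177,1444) + (7445,427)
fundamental: x₁=57799, y₁=3315  (since 3340724401 − 304·10989225 = 1)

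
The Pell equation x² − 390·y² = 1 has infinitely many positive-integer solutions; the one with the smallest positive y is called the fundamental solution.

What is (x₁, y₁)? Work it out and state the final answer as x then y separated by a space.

d=390: √d = [19; 1,2,1,38] (ℓ=4, even), read p_3/q_3
a_0=19:  p_0=19·1+0=19,  q_0=19·0+1=1
a_1=1:  p_1=1·19+1=20,  q_1=1·1+0=1
a_2=2:  p_2=2·20+19=59,  q_2=2·1+1=3
a_3=1:  p_3=1·59+20=79,  q_3=1·3+1=4
fundamental: x₁=79, y₁=4  (since 6241 − 390·16 = 1)

79 4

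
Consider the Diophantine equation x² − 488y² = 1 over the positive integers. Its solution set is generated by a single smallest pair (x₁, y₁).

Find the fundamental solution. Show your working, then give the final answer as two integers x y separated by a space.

d=488: √d = [22; 11,44] (ℓ=2, even), read p_1/q_1
step 0: (22, 1)  from 22·(1,0) + (0,1)
step 1: (243, 11)  from 11·(22,1) + (1,0)
→ (243, 11).  Check: 243²=59049, 488·11²=59048, difference 1.

243 11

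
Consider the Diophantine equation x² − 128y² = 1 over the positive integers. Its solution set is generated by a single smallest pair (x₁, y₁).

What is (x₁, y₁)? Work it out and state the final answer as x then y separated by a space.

577 51

√128 = [11; 3,5,3,22, …], period ℓ=4 (even) → k=3
a_0=11:  p_0=11·1+0=11,  q_0=11·0+1=1
…
a_2=5:  p_2=5·34+11=181,  q_2=5·3+1=16
a_3=3:  p_3=3·181+34=577,  q_3=3·16+3=51
→ (577, 51).  Check: 577²=332929, 128·51²=332928, difference 1.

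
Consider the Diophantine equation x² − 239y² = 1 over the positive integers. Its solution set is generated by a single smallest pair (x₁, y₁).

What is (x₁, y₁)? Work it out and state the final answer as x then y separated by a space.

[15; 2,5,1,2,4,15,4,2,1,5,2,30] for √239; ℓ=12 ⇒ convergent index 11
a_0=15:  p_0=15·1+0=15,  q_0=15·0+1=1
a_1=2:  p_1=2·15+1=31,  q_1=2·1+0=2
a_2=5:  p_2=5·31+15=170,  q_2=5·2+1=11
…
a_4=2:  p_4=2·201+170=572,  q_4=2·13+11=37
a_5=4:  p_5=4·572+201=2489,  q_5=4·37+13=161
…
a_8=2:  p_8=2·154117+37907=346141,  q_8=2·9969+2452=22390
a_9=1:  p_9=1·346141+154117=500258,  q_9=1·22390+9969=32359
a_10=5:  p_10=5·500258+346141=2847431,  q_10=5·32359+22390=184185
a_11=2:  p_11=2·2847431+500258=6195120,  q_11=2·184185+32359=400729
fundamental: x₁=6195120, y₁=400729  (since 38379511814400 − 239·160583731441 = 1)

6195120 400729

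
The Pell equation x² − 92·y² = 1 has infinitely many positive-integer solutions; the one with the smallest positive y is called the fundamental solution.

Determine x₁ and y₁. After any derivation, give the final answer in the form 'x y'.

[9; 1,1,2,4,2,1,1,18] for √92; ℓ=8 ⇒ convergent index 7
step 0: (9, 1)  from 9·(1,0) + (0,1)
step 1: (10, 1)  from 1·(9,1) + (1,0)
step 2: (19, 2)  from 1·(10,1) + (9,1)
step 3: (48, 5)  from 2·(19,2) + (10,1)
step 4: (211, 22)  from 4·(48,5) + (19,2)
step 5: (470, 49)  from 2·(211,22) + (48,5)
step 6: (681, 71)  from 1·(470,49) + (211,22)
step 7: (1151, 120)  from 1·(681,71) + (470,49)
fundamental: x₁=1151, y₁=120  (since 1324801 − 92·14400 = 1)

1151 120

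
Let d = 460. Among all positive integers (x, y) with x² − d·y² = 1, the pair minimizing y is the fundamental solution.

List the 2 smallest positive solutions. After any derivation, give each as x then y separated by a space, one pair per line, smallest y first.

[21; 2,4,3,1,2,10,2,1,3,4,2,42] for √460; ℓ=12 ⇒ convergent index 11
step 0: (21, 1)  from 21·(1,0) + (0,1)
…
step 2: (193, 9)  from 4·(43,2) + (21,1)
…
step 4: (815, 38)  from 1·(622,29) + (193,9)
step 5: (2252, 105)  from 2·(815,38) + (622,29)
…
step 8: (72257, 3369)  from 1·(48922,2281) + (23335,1088)
step 9: (265693, 12388)  from 3·(72257,3369) + (48922,2281)
step 10: (1135029, 52921)  from 4·(265693,12388) + (72257,3369)
step 11: (2535751, 118230)  from 2·(1135029,52921) + (265693,12388)
→ (2535751, 118230).  Check: 2535751²=6430033134001, 460·118230²=6430033134000, difference 1.
(x_2, y_2) = (2535751·2535751 + 460·118230·118230, 2535751·118230 + 118230·2535751) = (12860066268001, 599603681460)

2535751 118230
12860066268001 599603681460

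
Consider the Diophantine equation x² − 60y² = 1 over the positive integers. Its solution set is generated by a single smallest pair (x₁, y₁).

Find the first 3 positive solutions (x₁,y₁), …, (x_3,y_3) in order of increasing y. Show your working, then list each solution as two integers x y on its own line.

[7; 1,2,1,14] for √60; ℓ=4 ⇒ convergent index 3
i=0: a=7 ⇒ p=7, q=1
…
i=2: a=2 ⇒ p=23, q=3
i=3: a=1 ⇒ p=31, q=4
→ (31, 4).  Check: 31²=961, 60·4²=960, difference 1.
(31+4√60)^2 = 1921 + 248√60
(31+4√60)^3 = 119071 + 15372√60

31 4
1921 248
119071 15372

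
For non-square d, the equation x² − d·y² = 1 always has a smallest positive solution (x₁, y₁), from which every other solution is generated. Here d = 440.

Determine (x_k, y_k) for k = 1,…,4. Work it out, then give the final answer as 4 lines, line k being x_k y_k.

21 1
881 42
36981 1763
1552321 74004

[20; 1,40] for √440; ℓ=2 ⇒ convergent index 1
i=0: a=20 ⇒ p=20, q=1
i=1: a=1 ⇒ p=21, q=1
→ (21, 1).  Check: 21²=441, 440·1²=440, difference 1.
k=2:  x_2 = 21·21+440·1·1 = 881,  y_2 = 21·1+1·21 = 42
k=3:  x_3 = 21·881+440·1·42 = 36981,  y_3 = 21·42+1·881 = 1763
k=4:  x_4 = 21·36981+440·1·1763 = 1552321,  y_4 = 21·1763+1·36981 = 74004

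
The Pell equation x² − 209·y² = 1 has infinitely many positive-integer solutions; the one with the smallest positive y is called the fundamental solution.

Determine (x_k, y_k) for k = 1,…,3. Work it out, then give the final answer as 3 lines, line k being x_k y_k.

√209 = [14; 2,5,3,2,3,5,2,28, …], period ℓ=8 (even) → k=7
k=0  a_k=14  p_k/q_k = 14/1
k=1  a_k=2  p_k/q_k = 29/2
…
k=5  a_k=3  p_k/q_k = 4019/278
k=6  a_k=5  p_k/q_k = 21266/1471
k=7  a_k=2  p_k/q_k = 46551/3220
(x₁, y₁) = (46551, 3220);  46551² − 209·3220² = 1 ✓
n=2: (46551,3220)∘(46551,3220) = (46551·46551+209·3220·3220, 46551·3220+3220·46551) = (4333991201,299788440)
n=3: (4333991201,299788440)∘(46551,3220) = (46551·4333991201+209·3220·299788440, 46551·299788440+3220·4333991201) = (403503248748951,27910903337660)

46551 3220
4333991201 299788440
403503248748951 27910903337660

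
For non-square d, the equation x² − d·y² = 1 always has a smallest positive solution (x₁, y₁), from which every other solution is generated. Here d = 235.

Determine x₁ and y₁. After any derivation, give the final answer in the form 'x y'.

46 3

√235 = [15; 3,30, …], period ℓ=2 (even) → k=1
step 0: (15, 1)  from 15·(1,0) + (0,1)
step 1: (46, 3)  from 3·(15,1) + (1,0)
fundamental: x₁=46, y₁=3  (since 2116 − 235·9 = 1)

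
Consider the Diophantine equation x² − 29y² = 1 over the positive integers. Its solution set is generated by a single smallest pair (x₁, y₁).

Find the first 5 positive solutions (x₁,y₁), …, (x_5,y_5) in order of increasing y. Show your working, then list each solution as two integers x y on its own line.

√29 → a₀=5, period (2,1,1,2,10); ℓ=5 odd so k=9
a_0=5:  p_0=5·1+0=5,  q_0=5·0+1=1
…
a_2=1:  p_2=1·11+5=16,  q_2=1·2+1=3
…
a_8=1:  p_8=1·2251+1524=3775,  q_8=1·418+283=701
a_9=2:  p_9=2·3775+2251=9801,  q_9=2·701+418=1820
fundamental: x₁=9801, y₁=1820  (since 96059601 − 29·3312400 = 1)
k=2:  x_2 = 9801·9801+29·1820·1820 = 192119201,  y_2 = 9801·1820+1820·9801 = 35675640
k=3:  x_3 = 9801·192119201+29·1820·35675640 = 3765920568201,  y_3 = 9801·35675640+1820·192119201 = 699313893460
k=4:  x_4 = 9801·3765920568201+29·1820·699313893460 = 73819574785756801,  y_4 = 9801·699313893460+1820·3765920568201 = 13707950903927280
k=5:  x_5 = 9801·73819574785756801+29·1820·13707950903927280 = 1447011301184484245001,  y_5 = 9801·13707950903927280+1820·73819574785756801 = 268703252919468649100

9801 1820
192119201 35675640
3765920568201 699313893460
73819574785756801 13707950903927280
1447011301184484245001 268703252919468649100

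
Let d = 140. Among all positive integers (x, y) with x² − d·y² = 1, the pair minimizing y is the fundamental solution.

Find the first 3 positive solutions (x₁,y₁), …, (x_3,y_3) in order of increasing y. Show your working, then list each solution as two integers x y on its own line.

√140 → a₀=11, period (1,4,1,22); ℓ=4 even so k=3
a_0=11:  p_0=11·1+0=11,  q_0=11·0+1=1
a_1=1:  p_1=1·11+1=12,  q_1=1·1+0=1
a_2=4:  p_2=4·12+11=59,  q_2=4·1+1=5
a_3=1:  p_3=1·59+12=71,  q_3=1·5+1=6
(x₁, y₁) = (71, 6);  71² − 140·6² = 1 ✓
k=2:  x_2 = 71·71+140·6·6 = 10081,  y_2 = 71·6+6·71 = 852
k=3:  x_3 = 71·10081+140·6·852 = 1431431,  y_3 = 71·852+6·10081 = 120978

71 6
10081 852
1431431 120978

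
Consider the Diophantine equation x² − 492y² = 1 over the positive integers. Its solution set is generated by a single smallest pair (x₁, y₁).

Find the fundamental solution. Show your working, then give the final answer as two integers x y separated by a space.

d=492: √d = [22; 5,1,1,10,1,1,5,44] (ℓ=8, even), read p_7/q_7
step 0: (22, 1)  from 22·(1,0) + (0,1)
…
step 4: (2573, 116)  from 10·(244,11) + (133,6)
…
step 6: (5390, 243)  from 1·(2817,127) + (2573,116)
step 7: (29767, 1342)  from 5·(5390,243) + (2817,127)
(x₁, y₁) = (29767, 1342);  29767² − 492·1342² = 1 ✓

29767 1342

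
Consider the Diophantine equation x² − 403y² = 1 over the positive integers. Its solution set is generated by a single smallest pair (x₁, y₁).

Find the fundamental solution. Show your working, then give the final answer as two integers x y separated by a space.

669878 33369

√403 → a₀=20, period (13,2,1,3,1,3,1,2,13,40); ℓ=10 even so k=9
i=0: a=20 ⇒ p=20, q=1
…
i=2: a=2 ⇒ p=542, q=27
…
i=6: a=3 ⇒ p=14213, q=708
…
i=8: a=2 ⇒ p=50147, q=2498
i=9: a=13 ⇒ p=669878, q=33369
(x₁, y₁) = (669878, 33369);  669878² − 403·33369² = 1 ✓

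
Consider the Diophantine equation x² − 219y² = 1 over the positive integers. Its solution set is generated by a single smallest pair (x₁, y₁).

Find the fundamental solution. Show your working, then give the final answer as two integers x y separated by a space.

74 5

√219 → a₀=14, period (1,3,1,28); ℓ=4 even so k=3
i=0: a=14 ⇒ p=14, q=1
i=1: a=1 ⇒ p=15, q=1
i=2: a=3 ⇒ p=59, q=4
i=3: a=1 ⇒ p=74, q=5
(x₁, y₁) = (74, 5);  74² − 219·5² = 1 ✓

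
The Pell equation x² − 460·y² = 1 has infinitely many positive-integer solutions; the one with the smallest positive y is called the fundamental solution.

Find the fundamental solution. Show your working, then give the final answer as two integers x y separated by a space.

√460 → a₀=21, period (2,4,3,1,2,10,2,1,3,4,2,42); ℓ=12 even so k=11
step 0: (21, 1)  from 21·(1,0) + (0,1)
…
step 2: (193, 9)  from 4·(43,2) + (21,1)
step 3: (622, 29)  from 3·(193,9) + (43,2)
step 4: (815, 38)  from 1·(622,29) + (193,9)
…
step 6: (23335, 1088)  from 10·(2252,105) + (815,38)
…
step 8: (72257, 3369)  from 1·(48922,2281) + (23335,1088)
step 9: (265693, 12388)  from 3·(72257,3369) + (48922,2281)
step 10: (1135029, 52921)  from 4·(265693,12388) + (72257,3369)
step 11: (2535751, 118230)  from 2·(1135029,52921) + (265693,12388)
(x₁, y₁) = (2535751, 118230);  2535751² − 460·118230² = 1 ✓

2535751 118230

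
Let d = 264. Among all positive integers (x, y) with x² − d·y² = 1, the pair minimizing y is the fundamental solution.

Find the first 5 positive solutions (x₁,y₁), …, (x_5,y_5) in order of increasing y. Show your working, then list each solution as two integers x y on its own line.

65 4
8449 520
1098305 67596
142771201 8786960
18559157825 1142237204

√264 = [16; 4,32, …], period ℓ=2 (even) → k=1
step 0: (16, 1)  from 16·(1,0) + (0,1)
step 1: (65, 4)  from 4·(16,1) + (1,0)
fundamental: x₁=65, y₁=4  (since 4225 − 264·16 = 1)
n=2: (65,4)∘(65,4) = (65·65+264·4·4, 65·4+4·65) = (8449,520)
n=3: (8449,520)∘(65,4) = (65·8449+264·4·520, 65·520+4·8449) = (1098305,67596)
n=4: (1098305,67596)∘(65,4) = (65·1098305+264·4·67596, 65·67596+4·1098305) = (142771201,8786960)
n=5: (142771201,8786960)∘(65,4) = (65·142771201+264·4·8786960, 65·8786960+4·142771201) = (18559157825,1142237204)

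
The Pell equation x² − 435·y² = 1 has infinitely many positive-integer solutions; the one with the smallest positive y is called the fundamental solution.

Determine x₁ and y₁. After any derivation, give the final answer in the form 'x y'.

146 7

√435 = [20; 1,5,1,40, …], period ℓ=4 (even) → k=3
a_0=20:  p_0=20·1+0=20,  q_0=20·0+1=1
…
a_2=5:  p_2=5·21+20=125,  q_2=5·1+1=6
a_3=1:  p_3=1·125+21=146,  q_3=1·6+1=7
fundamental: x₁=146, y₁=7  (since 21316 − 435·49 = 1)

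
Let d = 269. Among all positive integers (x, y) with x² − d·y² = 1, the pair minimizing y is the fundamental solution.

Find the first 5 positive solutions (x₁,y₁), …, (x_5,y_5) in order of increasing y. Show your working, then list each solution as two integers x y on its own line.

d=269: √d = [16; 2,2,32] (ℓ=3, odd), read p_5/q_5
i=0: a=16 ⇒ p=16, q=1
…
i=4: a=2 ⇒ p=5396, q=329
i=5: a=2 ⇒ p=13449, q=820
→ (13449, 820).  Check: 13449²=180875601, 269·820²=180875600, difference 1.
n=2: (13449,820)∘(13449,820) = (13449·13449+269·820·820, 13449·820+820·13449) = (361751201,22056360)
n=3: (361751201,22056360)∘(13449,820) = (13449·361751201+269·820·22056360, 13449·22056360+820·361751201) = (9730383791049,593271970460)
n=4: (9730383791049,593271970460)∘(13449,820) = (13449·9730383791049+269·820·593271970460, 13449·593271970460+820·9730383791049) = (261727862849884801,15957829439376720)
n=5: (261727862849884801,15957829439376720)∘(13449,820) = (13449·261727862849884801+269·820·15957829439376720, 13449·15957829439376720+820·261727862849884801) = (7039956045205817586249,429233695667083044100)

13449 820
361751201 22056360
9730383791049 593271970460
261727862849884801 15957829439376720
7039956045205817586249 429233695667083044100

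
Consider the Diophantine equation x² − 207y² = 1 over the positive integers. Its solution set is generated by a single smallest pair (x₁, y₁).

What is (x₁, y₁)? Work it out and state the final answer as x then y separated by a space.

1151 80

d=207: √d = [14; 2,1,1,2,1,1,2,28] (ℓ=8, even), read p_7/q_7
k=0  a_k=14  p_k/q_k = 14/1
k=1  a_k=2  p_k/q_k = 29/2
k=2  a_k=1  p_k/q_k = 43/3
k=3  a_k=1  p_k/q_k = 72/5
k=4  a_k=2  p_k/q_k = 187/13
…
k=6  a_k=1  p_k/q_k = 446/31
k=7  a_k=2  p_k/q_k = 1151/80
fundamental: x₁=1151, y₁=80  (since 1324801 − 207·6400 = 1)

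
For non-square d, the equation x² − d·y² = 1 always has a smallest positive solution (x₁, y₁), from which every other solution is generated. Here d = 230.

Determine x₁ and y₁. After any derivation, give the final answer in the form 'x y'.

91 6

√230 → a₀=15, period (6,30); ℓ=2 even so k=1
k=0  a_k=15  p_k/q_k = 15/1
k=1  a_k=6  p_k/q_k = 91/6
fundamental: x₁=91, y₁=6  (since 8281 − 230·36 = 1)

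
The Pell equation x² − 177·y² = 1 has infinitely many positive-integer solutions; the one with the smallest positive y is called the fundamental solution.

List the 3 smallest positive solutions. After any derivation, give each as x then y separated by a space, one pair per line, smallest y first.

√177 = [13; 3,3,2,8,2,3,3,26, …], period ℓ=8 (even) → k=7
k=0  a_k=13  p_k/q_k = 13/1
k=1  a_k=3  p_k/q_k = 40/3
…
k=3  a_k=2  p_k/q_k = 306/23
k=4  a_k=8  p_k/q_k = 2581/194
…
k=6  a_k=3  p_k/q_k = 18985/1427
k=7  a_k=3  p_k/q_k = 62423/4692
fundamental: x₁=62423, y₁=4692  (since 3896630929 − 177·22014864 = 1)
k=2:  x_2 = 62423·62423+177·4692·4692 = 7793261857,  y_2 = 62423·4692+4692·62423 = 585777432
k=3:  x_3 = 62423·7793261857+177·4692·585777432 = 972957569736599,  y_3 = 62423·585777432+4692·7793261857 = 73131969270780

62423 4692
7793261857 585777432
972957569736599 73131969270780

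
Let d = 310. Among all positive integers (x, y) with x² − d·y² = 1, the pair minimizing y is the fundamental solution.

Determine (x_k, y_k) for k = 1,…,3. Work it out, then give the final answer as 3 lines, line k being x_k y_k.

[17; 1,1,1,1,5,…,1,1,34] for √310; ℓ=16 ⇒ convergent index 15
k=0  a_k=17  p_k/q_k = 17/1
k=1  a_k=1  p_k/q_k = 18/1
…
k=5  a_k=5  p_k/q_k = 493/28
…
k=7  a_k=1  p_k/q_k = 2060/117
k=8  a_k=2  p_k/q_k = 5687/323
…
k=10  a_k=3  p_k/q_k = 28928/1643
k=11  a_k=5  p_k/q_k = 152387/8655
k=12  a_k=1  p_k/q_k = 181315/10298
…
k=14  a_k=1  p_k/q_k = 515017/29251
k=15  a_k=1  p_k/q_k = 848719/48204
fundamental: x₁=848719, y₁=48204  (since 720323940961 − 310·2323625616 = 1)
k=2:  x_2 = 848719·848719+310·48204·48204 = 1440647881921,  y_2 = 848719·48204+48204·848719 = 81823301352
k=3:  x_3 = 848719·1440647881921+310·48204·81823301352 = 2445410459391369679,  y_3 = 848719·81823301352+48204·1440647881921 = 138889981000287972

848719 48204
1440647881921 81823301352
2445410459391369679 138889981000287972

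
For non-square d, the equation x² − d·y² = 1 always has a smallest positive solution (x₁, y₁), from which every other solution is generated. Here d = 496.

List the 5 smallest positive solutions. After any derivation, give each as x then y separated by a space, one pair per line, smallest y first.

d=496: √d = [22; 3,1,2,4,1,…,1,3,44] (ℓ=16, even), read p_15/q_15
i=0: a=22 ⇒ p=22, q=1
i=1: a=3 ⇒ p=67, q=3
…
i=3: a=2 ⇒ p=245, q=11
i=4: a=4 ⇒ p=1069, q=48
i=5: a=1 ⇒ p=1314, q=59
i=6: a=1 ⇒ p=2383, q=107
i=7: a=2 ⇒ p=6080, q=273
i=8: a=2 ⇒ p=14543, q=653
i=9: a=2 ⇒ p=35166, q=1579
…
i=11: a=1 ⇒ p=84875, q=3811
i=12: a=4 ⇒ p=389209, q=17476
i=13: a=2 ⇒ p=863293, q=38763
i=14: a=1 ⇒ p=1252502, q=56239
i=15: a=3 ⇒ p=4620799, q=207480
(x₁, y₁) = (4620799, 207480);  4620799² − 496·207480² = 1 ✓
k=2:  x_2 = 4620799·4620799+496·207480·207480 = 42703566796801,  y_2 = 4620799·207480+207480·4620799 = 1917446753040
k=3:  x_3 = 4620799·42703566796801+496·207480·1917446753040 = 394649197502177907199,  y_3 = 4620799·1917446753040+207480·42703566796801 = 17720272078000750440
k=4:  x_4 = 4620799·394649197502177907199+496·207480·17720272078000750440 = 3647189234337689639247667201,  y_4 = 4620799·17720272078000750440+207480·394649197502177907199 = 163763630995505661818050080
k=5:  x_5 = 4620799·3647189234337689639247667201+496·207480·163763630995505661818050080 = 33705856733676329245494460531519999,  y_5 = 4620799·163763630995505661818050080+207480·3647189234337689639247667201 = 1513437644680785412974289982477400

4620799 207480
42703566796801 1917446753040
394649197502177907199 17720272078000750440
3647189234337689639247667201 163763630995505661818050080
33705856733676329245494460531519999 1513437644680785412974289982477400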